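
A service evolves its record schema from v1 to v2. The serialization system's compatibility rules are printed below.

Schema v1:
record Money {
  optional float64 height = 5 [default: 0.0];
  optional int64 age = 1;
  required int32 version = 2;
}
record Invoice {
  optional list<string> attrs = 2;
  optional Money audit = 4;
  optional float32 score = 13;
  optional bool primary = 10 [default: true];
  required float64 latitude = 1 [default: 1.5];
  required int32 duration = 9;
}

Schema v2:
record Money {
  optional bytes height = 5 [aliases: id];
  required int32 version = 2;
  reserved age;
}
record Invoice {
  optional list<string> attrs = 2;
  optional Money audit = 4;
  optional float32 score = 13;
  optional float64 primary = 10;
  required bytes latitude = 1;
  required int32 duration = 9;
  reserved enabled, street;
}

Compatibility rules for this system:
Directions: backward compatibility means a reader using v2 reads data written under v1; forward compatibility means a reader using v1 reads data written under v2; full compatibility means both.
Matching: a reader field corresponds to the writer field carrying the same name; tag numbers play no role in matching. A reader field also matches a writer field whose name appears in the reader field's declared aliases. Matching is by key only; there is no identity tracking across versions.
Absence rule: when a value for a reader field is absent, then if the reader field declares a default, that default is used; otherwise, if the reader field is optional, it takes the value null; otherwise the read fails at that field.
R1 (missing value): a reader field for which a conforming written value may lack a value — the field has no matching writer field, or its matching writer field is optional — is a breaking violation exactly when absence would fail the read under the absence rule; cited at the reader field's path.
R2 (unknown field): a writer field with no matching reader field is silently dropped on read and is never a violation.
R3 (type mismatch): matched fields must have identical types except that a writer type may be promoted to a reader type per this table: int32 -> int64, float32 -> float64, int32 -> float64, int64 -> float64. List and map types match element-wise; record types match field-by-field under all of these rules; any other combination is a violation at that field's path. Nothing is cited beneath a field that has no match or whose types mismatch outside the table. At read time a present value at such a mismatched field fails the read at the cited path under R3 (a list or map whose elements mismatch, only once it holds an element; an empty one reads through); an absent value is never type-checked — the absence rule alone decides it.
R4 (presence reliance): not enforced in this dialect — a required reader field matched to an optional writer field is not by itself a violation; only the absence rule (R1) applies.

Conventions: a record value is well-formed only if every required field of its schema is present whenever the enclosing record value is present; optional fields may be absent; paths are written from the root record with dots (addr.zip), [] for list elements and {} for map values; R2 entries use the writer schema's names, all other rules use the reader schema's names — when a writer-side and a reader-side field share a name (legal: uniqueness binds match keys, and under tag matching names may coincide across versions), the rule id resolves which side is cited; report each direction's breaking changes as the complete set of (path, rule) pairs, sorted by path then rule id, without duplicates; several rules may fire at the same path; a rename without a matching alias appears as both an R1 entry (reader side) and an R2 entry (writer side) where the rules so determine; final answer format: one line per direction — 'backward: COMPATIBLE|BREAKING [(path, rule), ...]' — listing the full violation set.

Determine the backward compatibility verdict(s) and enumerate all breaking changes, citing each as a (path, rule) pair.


backward: BREAKING [(audit.height, R3), (latitude, R3), (primary, R3)]

the writer's type comes first in each Invoice pair
backward for Invoice (reader v2, writer v1):
  attrs <- attrs (list<string> -> list<string>, writer optional)
  audit <- audit (Money -> Money, writer optional)
  score <- score (float32 -> float32, writer optional)
  primary <- primary (bool -> float64, writer optional)
  latitude <- latitude (float64 -> bytes, writer required)
  duration <- duration (int32 -> int32, writer required)
  audit.height <- audit.height (float64 -> bytes, writer optional)
  audit.version <- audit.version (int32 -> int32, writer required)
  writer audit.age: unknown to reader
  R3 fires at audit.height
  R3 fires at latitude
  R3 fires at primary
  => backward verdict for Invoice: BREAKING, 3 violation(s)
checking off the Invoice differences that do not matter here:
  removed field age from record Money (its key "age" joins the reserved list) -> fires no rule on Invoice, leaving the asked answer as it is


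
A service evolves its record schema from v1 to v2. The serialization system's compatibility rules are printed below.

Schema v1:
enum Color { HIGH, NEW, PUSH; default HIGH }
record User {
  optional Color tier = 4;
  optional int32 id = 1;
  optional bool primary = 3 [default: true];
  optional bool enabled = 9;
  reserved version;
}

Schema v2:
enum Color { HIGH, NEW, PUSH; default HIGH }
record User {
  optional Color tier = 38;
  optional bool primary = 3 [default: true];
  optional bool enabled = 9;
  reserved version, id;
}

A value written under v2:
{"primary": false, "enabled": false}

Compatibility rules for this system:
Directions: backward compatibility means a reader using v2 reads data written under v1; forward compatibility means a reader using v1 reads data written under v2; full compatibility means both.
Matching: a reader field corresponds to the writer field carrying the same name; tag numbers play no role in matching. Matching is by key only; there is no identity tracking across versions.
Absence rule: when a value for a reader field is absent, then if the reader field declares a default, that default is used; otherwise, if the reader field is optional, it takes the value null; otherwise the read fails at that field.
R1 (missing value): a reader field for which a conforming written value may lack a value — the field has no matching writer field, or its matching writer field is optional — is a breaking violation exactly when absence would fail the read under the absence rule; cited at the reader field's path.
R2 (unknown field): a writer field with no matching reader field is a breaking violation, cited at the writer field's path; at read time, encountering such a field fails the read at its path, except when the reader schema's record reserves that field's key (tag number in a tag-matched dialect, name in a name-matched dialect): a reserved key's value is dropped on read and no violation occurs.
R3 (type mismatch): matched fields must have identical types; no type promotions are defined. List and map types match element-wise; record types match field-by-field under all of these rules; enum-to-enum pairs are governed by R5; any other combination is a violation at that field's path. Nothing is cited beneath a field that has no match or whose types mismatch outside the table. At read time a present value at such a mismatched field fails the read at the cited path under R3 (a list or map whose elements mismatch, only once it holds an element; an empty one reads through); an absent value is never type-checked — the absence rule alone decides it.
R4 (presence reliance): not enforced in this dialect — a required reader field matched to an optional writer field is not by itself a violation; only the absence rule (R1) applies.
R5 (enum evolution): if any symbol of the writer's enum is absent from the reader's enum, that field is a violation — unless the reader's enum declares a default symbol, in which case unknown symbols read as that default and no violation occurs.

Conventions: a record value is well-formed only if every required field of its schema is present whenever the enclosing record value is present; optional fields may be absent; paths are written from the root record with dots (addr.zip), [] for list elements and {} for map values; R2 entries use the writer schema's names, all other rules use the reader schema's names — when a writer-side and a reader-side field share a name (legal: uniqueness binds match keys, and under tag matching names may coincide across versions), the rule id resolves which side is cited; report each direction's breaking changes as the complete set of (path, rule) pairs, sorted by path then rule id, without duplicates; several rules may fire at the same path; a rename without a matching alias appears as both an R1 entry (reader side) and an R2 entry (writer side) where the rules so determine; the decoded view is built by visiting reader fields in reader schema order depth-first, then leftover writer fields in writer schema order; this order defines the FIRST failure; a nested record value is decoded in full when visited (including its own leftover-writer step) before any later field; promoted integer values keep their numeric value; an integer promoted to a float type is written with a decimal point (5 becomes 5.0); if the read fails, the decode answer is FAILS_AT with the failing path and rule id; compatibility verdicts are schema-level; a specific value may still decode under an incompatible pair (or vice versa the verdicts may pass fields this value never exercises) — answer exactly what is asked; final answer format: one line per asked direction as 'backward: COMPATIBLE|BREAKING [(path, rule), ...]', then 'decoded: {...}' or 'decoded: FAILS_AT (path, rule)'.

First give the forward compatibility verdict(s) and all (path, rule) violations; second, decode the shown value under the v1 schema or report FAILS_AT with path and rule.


forward: COMPATIBLE []; decoded: {"tier": null, "id": null, "primary": false, "enabled": false}

in User below, arrows point writer -> reader
forward pass over User, reader schema v1, writer schema v2:
  tier <- tier (Color -> Color, writer optional)
  id has no writer counterpart
  primary <- primary (bool -> bool, writer optional)
  enabled <- enabled (bool -> bool, writer optional)
  => forward verdict for User: COMPATIBLE, no violations
decode (reader v1):
  tier := null (absent, optional -> null)
  id := null (absent, optional -> null)
  primary := false
  enabled := false
  => decoded: {"tier": null, "id": null, "primary": false, "enabled": false}
the rest of the User diff is inert for this question:
  field tier in record User: tag 4 changed to 38 -> fires no rule on User, leaving the asked answer as it is
  removed field id from record User (its key "id" joins the reserved list) -> fires no rule on User, leaving the asked answer as it is


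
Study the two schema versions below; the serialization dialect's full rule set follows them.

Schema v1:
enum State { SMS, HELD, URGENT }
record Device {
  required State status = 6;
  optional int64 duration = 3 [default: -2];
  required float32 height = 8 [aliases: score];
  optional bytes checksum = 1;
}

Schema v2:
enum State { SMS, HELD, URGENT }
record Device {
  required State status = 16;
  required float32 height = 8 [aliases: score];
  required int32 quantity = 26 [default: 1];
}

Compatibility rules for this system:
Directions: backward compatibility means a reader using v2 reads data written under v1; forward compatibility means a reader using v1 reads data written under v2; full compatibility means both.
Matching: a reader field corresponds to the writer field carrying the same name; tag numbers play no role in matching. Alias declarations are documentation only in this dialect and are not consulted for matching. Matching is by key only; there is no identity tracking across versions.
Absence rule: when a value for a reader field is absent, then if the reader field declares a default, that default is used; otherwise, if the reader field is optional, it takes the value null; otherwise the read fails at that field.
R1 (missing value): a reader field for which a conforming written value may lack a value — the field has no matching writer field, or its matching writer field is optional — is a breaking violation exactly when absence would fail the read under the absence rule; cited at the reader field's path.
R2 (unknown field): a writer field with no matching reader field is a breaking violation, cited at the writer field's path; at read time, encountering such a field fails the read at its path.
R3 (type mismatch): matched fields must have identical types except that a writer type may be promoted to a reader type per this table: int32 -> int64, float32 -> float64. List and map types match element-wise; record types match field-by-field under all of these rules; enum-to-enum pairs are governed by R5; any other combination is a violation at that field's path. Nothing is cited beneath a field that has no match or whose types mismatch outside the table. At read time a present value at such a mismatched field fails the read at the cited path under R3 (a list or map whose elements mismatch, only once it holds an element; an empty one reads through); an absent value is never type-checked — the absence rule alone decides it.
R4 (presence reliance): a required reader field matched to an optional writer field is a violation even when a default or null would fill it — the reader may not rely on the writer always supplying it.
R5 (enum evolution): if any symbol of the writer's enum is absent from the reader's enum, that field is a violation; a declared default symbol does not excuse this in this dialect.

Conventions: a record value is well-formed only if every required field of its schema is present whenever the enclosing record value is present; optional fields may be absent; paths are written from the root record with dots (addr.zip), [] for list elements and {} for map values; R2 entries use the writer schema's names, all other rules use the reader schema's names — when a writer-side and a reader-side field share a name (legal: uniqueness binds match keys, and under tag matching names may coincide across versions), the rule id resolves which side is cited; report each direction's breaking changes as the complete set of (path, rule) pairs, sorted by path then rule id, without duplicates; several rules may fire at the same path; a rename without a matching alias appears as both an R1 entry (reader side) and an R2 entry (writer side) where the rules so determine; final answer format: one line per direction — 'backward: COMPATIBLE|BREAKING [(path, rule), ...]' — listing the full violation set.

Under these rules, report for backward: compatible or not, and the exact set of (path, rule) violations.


each type pair in Device: writer, then reader
checking backward for Device: reader v2 against writer v1:
  writer required, State -> State: reader status maps from writer status
  writer required, float32 -> float32: reader height maps from writer height
  no writer field matches reader quantity
  writer field duration has no reader counterpart
  writer field checksum has no reader counterpart
  rule R2 violated at checksum
  rule R2 violated at duration
  => 2 violation(s): backward is BREAKING for Device
the rest of the Device diff is inert for this question:
  added field quantity to record Device: required int32, tag 26, default 1 (in v2 it sits last) -> matters only for Device's forward compatibility — outside the asked direction
  field status in record Device: tag 6 changed to 16 -> triggers nothing under Device's printed rules — same verdict

backward: BREAKING [(checksum, R2), (duration, R2)]


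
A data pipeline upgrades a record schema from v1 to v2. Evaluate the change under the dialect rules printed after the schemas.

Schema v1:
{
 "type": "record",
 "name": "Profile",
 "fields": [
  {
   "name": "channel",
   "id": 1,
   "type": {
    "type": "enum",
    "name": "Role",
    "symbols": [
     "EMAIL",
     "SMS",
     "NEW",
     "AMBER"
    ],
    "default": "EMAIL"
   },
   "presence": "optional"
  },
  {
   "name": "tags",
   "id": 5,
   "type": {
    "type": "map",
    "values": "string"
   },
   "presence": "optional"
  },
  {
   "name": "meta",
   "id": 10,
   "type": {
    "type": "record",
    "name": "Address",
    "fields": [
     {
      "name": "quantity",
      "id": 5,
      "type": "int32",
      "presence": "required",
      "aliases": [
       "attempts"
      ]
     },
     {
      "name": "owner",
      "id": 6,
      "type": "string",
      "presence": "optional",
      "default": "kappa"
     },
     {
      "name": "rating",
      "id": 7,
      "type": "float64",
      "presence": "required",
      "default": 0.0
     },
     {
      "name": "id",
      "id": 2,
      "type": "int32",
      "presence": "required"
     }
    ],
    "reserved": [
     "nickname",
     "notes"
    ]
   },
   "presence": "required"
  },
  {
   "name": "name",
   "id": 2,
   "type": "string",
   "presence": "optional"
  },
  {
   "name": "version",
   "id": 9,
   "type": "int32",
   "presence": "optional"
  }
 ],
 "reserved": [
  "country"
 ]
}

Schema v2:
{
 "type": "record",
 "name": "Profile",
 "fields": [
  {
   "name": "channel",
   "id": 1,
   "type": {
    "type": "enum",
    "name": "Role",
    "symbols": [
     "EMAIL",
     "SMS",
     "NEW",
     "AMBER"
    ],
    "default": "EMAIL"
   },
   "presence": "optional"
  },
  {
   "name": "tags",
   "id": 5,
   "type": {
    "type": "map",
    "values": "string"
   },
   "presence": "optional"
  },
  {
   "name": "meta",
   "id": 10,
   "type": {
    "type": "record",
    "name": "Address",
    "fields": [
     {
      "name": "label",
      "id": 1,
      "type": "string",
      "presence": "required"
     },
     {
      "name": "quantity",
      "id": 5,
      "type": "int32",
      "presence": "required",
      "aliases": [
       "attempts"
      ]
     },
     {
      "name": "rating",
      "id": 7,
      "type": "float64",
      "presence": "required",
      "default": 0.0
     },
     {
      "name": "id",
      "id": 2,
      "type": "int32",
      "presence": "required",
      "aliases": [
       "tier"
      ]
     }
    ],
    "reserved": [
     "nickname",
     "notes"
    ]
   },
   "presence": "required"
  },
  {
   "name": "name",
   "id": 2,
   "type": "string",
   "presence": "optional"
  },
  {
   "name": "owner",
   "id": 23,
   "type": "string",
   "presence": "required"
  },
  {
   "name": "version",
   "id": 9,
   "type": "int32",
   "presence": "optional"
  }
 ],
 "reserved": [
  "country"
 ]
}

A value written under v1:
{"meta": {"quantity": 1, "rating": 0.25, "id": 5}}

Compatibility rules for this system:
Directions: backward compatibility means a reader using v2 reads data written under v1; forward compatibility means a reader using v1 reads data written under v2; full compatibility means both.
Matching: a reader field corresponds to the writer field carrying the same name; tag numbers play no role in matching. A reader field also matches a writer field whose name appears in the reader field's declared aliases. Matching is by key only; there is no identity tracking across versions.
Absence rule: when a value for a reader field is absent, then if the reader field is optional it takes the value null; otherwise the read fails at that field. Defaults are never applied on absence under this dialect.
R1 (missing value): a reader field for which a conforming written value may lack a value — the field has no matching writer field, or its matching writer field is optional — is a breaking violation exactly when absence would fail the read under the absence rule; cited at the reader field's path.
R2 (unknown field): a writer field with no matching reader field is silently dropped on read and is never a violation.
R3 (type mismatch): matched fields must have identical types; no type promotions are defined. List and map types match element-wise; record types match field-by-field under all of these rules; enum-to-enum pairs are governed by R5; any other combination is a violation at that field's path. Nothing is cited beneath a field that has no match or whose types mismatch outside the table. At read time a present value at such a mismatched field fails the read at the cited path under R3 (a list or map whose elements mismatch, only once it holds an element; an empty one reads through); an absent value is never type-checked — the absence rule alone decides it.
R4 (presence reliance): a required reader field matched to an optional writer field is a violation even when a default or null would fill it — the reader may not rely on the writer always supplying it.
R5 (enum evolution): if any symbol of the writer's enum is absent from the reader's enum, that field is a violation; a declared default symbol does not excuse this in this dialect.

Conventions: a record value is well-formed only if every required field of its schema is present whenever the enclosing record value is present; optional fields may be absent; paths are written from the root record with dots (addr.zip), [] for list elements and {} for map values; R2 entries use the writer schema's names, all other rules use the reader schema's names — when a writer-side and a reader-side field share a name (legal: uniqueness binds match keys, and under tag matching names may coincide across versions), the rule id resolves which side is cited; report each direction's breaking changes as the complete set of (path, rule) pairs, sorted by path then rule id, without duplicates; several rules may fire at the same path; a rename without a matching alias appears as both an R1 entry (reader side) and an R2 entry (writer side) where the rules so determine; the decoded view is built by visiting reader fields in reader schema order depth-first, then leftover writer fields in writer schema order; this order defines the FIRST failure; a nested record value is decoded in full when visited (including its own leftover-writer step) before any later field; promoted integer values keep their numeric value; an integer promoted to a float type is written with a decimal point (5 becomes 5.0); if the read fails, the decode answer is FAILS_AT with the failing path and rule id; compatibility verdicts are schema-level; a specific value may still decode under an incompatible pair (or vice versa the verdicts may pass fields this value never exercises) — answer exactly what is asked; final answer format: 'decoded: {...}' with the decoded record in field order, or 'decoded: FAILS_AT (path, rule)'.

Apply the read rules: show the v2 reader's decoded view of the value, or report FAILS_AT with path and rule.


each type pair in Profile: writer, then reader
decoding the Profile value with the v2 reader:
  channel := null (absent, optional -> null)
  tags := null (absent, optional -> null)
  read fails at meta.label under R1 (no fill)
  => FAILS_AT (meta.label, R1)
remaining Profile differences; none change what is asked:
  removed field owner from record Address -> triggers nothing under the printed rules; the Profile answer is the same either way
  added field owner to record Profile: required string, tag 23 (in v2 it sits immediately before version) -> matters for Profile compatibility verdicts, not for this value's decode

decoded: FAILS_AT (meta.label, R1)


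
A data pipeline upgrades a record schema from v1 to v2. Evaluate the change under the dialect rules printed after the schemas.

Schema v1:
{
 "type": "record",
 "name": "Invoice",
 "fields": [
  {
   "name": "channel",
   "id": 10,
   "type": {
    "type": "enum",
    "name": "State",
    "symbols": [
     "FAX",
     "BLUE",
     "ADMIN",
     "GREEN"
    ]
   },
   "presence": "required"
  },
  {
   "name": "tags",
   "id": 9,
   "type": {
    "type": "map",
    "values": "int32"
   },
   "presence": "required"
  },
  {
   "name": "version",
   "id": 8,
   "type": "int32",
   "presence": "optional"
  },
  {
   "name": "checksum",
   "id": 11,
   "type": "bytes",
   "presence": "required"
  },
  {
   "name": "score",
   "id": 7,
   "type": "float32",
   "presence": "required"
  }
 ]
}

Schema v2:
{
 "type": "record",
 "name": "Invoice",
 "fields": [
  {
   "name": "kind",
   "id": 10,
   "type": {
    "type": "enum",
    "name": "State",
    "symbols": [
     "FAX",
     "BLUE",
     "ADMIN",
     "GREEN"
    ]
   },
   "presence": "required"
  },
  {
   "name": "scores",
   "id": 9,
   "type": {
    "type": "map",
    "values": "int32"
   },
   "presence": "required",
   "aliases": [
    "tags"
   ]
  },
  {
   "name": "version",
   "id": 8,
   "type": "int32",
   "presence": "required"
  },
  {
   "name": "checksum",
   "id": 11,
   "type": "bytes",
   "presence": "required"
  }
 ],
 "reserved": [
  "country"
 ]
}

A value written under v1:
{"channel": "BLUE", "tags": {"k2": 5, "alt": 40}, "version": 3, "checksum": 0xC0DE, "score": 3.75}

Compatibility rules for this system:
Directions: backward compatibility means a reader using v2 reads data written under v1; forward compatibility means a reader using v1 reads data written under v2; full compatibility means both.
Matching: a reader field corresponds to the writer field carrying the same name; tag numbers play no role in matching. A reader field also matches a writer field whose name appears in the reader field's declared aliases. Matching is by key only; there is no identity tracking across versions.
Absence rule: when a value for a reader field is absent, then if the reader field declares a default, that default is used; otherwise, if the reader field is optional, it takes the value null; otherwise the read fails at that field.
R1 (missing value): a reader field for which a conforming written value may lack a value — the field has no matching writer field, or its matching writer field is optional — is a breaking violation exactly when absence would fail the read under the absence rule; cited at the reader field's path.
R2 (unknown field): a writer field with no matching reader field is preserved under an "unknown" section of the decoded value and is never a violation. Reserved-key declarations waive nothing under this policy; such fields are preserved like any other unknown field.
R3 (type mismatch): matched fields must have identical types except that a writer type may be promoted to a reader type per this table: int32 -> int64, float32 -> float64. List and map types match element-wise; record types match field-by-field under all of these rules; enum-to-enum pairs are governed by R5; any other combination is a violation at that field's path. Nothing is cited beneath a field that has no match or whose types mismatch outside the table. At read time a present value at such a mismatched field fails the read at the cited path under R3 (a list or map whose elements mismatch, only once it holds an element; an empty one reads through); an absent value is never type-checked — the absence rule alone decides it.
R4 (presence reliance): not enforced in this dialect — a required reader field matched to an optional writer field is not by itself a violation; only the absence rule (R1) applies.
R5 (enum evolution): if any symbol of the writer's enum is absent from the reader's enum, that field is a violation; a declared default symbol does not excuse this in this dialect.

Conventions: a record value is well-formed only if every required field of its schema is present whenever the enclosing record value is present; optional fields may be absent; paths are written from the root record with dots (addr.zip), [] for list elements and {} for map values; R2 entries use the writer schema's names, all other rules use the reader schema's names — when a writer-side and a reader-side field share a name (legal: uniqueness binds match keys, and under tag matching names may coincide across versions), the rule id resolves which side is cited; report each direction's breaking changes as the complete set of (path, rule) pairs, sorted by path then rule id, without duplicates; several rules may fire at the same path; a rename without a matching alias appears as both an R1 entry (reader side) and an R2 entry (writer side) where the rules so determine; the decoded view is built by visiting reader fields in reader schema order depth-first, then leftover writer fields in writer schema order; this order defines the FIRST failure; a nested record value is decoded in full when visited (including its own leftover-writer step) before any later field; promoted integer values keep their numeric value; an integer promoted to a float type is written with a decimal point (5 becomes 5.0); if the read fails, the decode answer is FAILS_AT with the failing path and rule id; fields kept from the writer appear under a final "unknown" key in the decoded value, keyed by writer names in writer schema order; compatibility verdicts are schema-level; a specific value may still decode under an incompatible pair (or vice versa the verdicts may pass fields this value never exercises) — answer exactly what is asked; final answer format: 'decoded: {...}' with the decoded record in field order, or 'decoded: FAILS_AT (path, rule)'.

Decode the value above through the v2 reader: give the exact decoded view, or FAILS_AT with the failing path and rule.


each type pair in Invoice: writer, then reader
decode (reader v2):
  read fails at kind under R1 (no fill)
  => FAILS_AT (kind, R1)
diffs on Invoice not affecting the asked answer:
  field version in record Invoice: optional changed to required -> affects the rule determinations only; this particular Invoice value decodes identically
  removed field score from record Invoice -> affects the rule determinations only; this particular Invoice value decodes identically
  renamed field tags to scores in record Invoice (alias tags declared on the renamed field) -> affects the rule determinations only; this particular Invoice value decodes identically

decoded: FAILS_AT (kind, R1)


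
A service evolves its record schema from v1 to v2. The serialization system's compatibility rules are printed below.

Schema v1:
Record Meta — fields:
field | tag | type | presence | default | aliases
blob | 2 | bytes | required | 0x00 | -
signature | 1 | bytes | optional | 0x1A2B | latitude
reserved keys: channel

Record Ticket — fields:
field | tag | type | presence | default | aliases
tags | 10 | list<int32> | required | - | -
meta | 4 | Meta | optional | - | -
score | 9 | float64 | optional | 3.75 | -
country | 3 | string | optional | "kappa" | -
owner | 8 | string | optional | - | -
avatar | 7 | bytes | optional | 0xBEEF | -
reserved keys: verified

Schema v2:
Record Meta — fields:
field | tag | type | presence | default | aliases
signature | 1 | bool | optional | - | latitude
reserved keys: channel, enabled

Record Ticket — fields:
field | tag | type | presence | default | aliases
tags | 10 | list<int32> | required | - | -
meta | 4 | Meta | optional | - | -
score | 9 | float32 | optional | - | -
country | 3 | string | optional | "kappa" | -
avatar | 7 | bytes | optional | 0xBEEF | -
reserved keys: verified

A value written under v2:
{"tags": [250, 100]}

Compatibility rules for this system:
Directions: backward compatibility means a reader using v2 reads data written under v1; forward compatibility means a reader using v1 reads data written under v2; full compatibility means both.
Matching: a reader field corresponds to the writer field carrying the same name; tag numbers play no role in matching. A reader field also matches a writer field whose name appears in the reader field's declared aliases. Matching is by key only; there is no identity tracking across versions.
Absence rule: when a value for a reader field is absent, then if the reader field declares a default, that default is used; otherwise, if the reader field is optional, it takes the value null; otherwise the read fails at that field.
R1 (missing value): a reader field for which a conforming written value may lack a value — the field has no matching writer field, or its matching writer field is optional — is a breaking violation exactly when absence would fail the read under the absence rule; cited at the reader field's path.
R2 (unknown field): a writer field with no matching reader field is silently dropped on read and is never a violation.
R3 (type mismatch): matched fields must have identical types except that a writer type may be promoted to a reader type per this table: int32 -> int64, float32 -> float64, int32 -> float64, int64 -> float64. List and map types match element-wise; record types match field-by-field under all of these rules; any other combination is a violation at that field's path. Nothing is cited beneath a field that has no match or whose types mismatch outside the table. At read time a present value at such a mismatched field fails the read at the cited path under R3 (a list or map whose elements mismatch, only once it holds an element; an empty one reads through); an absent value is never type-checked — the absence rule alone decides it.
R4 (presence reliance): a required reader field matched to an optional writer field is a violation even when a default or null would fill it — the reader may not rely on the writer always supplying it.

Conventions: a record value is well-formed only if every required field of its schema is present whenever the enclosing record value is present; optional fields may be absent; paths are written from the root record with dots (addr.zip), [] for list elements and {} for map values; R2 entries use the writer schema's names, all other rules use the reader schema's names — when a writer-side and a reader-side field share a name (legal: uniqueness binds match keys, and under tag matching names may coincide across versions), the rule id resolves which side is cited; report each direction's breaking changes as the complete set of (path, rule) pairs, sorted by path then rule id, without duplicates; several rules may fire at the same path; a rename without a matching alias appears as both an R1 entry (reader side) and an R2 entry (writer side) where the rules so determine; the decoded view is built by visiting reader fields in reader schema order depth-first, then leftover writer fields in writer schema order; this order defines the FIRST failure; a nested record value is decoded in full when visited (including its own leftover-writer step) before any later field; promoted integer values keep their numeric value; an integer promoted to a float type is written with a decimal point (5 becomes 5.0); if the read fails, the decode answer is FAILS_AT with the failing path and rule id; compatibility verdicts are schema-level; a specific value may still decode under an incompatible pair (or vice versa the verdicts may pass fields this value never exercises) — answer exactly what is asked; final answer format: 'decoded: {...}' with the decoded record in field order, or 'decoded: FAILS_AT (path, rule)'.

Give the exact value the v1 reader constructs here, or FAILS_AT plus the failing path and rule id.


decoded: {"tags": [250, 100], "meta": null, "score": 3.75, "country": "kappa", "owner": null, "avatar": 0xBEEF}

the writer's type comes first in each Ticket pair
decode walk for Ticket under reader schema v1:
  tags := [250, 100]
  meta := null (not supplied -> null)
  score := 3.75 (no value, default fills)
  country := "kappa" (no value, default fills)
  owner := null (not supplied -> null)
  avatar := 0xBEEF (no value, default fills)
  => decoded: {"tags": [250, 100], "meta": null, "score": 3.75, "country": "kappa", "owner": null, "avatar": 0xBEEF}
the rest of the Ticket diff is inert for this question:
  field signature in record Meta: type bytes changed to bool (its default is dropped) -> changes Ticket's schema-level verdicts only — the decode of this value is the same
  removed field owner from record Ticket -> fires no rule on Ticket under this dialect and leaves the result unchanged
  field score in record Ticket: type float64 changed to float32 (its default is dropped) -> changes Ticket's schema-level verdicts only — the decode of this value is the same
  removed field blob from record Meta -> fires no rule on Ticket under this dialect and leaves the result unchanged


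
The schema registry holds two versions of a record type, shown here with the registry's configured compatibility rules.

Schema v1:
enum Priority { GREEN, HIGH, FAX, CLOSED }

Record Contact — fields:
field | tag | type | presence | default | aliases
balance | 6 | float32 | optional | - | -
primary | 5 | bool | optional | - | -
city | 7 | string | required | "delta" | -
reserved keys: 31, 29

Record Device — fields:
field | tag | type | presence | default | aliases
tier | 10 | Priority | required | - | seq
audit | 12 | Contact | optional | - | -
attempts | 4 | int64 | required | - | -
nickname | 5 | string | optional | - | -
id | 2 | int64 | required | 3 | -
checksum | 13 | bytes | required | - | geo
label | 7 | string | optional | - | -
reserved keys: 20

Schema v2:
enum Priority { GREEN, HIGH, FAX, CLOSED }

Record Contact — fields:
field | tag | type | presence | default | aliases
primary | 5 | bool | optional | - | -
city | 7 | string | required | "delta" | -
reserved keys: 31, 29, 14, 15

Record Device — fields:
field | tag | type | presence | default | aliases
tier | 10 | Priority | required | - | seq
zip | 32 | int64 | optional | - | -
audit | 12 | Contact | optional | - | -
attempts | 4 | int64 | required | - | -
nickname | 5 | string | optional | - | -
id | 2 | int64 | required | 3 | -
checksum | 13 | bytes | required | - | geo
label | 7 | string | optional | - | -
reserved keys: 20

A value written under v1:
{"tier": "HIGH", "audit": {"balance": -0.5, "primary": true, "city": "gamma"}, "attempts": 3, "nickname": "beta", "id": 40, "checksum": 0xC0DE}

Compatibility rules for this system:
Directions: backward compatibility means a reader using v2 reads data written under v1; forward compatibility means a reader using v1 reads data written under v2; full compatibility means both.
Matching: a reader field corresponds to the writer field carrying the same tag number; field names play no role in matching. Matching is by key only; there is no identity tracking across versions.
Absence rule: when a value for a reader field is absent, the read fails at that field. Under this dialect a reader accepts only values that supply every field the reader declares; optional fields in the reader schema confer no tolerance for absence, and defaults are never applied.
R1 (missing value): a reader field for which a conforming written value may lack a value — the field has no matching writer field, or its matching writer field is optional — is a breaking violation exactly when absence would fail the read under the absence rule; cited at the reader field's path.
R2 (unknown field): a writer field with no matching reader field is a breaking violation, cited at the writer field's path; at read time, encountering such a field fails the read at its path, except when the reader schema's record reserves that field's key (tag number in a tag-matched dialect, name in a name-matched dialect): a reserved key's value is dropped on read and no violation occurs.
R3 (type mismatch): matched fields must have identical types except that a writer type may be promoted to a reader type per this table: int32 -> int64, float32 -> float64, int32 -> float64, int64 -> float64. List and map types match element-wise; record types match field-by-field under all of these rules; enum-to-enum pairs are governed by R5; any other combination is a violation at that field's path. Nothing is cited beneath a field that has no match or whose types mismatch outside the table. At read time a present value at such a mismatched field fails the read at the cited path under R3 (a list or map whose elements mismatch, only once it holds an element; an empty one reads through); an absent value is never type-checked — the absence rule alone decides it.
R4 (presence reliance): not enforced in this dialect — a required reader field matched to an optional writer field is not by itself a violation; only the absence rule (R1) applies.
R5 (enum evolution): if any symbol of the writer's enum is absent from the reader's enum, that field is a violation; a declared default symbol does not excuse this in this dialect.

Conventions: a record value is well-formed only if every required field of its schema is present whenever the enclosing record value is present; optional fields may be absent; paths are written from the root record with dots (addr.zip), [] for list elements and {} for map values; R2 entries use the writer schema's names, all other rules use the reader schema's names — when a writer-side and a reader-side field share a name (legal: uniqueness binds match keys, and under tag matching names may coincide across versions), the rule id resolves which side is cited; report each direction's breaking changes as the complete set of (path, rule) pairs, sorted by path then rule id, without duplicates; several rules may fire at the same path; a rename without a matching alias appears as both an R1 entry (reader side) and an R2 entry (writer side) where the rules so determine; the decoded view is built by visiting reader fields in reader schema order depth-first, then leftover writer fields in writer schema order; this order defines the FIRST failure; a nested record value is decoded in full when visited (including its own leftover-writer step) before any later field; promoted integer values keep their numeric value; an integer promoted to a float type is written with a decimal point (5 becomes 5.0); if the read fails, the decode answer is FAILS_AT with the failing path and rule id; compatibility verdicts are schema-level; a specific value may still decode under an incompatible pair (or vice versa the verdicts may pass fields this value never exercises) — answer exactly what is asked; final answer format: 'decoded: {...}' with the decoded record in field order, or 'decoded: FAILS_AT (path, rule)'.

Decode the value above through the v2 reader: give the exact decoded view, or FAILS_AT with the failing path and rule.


decoded: FAILS_AT (zip, R1)

in Device below, arrows point writer -> reader
decoding the Device value with the v2 reader:
  tier := "HIGH"
  read fails at zip under R1 (no fill)
  => FAILS_AT (zip, R1)
diffs on Device not affecting the asked answer:
  removed field balance from record Contact -> affects the rule determinations only; this particular Device value decodes identically
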